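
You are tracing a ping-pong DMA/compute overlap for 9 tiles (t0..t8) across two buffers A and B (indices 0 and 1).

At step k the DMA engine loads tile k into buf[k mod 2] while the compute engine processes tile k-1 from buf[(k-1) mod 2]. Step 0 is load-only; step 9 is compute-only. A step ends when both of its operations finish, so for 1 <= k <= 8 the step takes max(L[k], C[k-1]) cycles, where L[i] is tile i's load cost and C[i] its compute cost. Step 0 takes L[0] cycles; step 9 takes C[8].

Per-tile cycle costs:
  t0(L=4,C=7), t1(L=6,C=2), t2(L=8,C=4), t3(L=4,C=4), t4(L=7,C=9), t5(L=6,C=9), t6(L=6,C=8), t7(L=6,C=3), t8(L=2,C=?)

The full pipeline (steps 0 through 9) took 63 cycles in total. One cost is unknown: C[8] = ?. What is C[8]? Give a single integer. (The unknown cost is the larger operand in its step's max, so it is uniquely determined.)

step 0 | dur = L[0]=4 = 4
step 1 | dur = max(L[1]=6, C[0]=7) = 7
step 2 | dur = max(L[2]=8, C[1]=2) = 8
step 3 | dur = max(L[3]=4, C[2]=4) = 4
step 4 | dur = max(L[4]=7, C[3]=4) = 7
step 5 | dur = max(L[5]=6, C[4]=9) = 9
step 6 | dur = max(L[6]=6, C[5]=9) = 9
step 7 | dur = max(L[7]=6, C[6]=8) = 8
step 8 | dur = max(L[8]=2, C[7]=3) = 3
step 9 | dur = C[8]=? = C[8]  (unknown; binding)
sum of known step durations = 59
dur[9] = total - known = 63 - 59 = 4
C[8] is the binding max in step 9, so C[8] = dur[9] = 4

C[8] = 4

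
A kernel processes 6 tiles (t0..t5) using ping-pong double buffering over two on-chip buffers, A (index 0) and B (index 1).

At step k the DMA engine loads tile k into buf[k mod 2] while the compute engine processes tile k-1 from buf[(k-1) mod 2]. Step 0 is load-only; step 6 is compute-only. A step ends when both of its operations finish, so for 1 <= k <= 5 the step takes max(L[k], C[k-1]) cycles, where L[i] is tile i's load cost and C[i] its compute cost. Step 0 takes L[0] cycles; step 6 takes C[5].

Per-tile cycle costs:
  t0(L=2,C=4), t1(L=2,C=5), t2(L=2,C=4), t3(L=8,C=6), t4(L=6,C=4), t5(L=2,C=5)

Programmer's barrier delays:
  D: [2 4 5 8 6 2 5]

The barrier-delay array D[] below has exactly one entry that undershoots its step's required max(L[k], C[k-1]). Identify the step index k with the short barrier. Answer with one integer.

hazard at step 5

[0] required=L[0]=2=2 vs D=2 ok
[1] required=max(L[1]=2,C[0]=4)=4 vs D=4 ok
[2] required=max(L[2]=2,C[1]=5)=5 vs D=5 ok
[3] required=max(L[3]=8,C[2]=4)=8 vs D=8 ok
[4] required=max(L[4]=6,C[3]=6)=6 vs D=6 ok
[5] required=max(L[5]=2,C[4]=4)=4 vs D=2 SHORT
[6] required=C[5]=5=5 vs D=5 ok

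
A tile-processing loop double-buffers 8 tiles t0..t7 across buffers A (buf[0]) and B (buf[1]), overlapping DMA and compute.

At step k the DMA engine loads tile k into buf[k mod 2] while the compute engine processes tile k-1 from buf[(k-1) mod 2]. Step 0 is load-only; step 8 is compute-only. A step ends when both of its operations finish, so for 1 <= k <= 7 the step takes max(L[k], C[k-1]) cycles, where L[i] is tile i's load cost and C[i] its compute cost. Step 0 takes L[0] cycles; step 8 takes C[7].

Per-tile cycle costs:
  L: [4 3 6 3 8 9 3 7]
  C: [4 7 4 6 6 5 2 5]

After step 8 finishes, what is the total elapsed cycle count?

  0. 4=4c; end=4; A:t0 B:-
  1. max(3,4)=4c; end=8; A:t0 B:t1
  2. max(6,7)=7c; end=15; A:t2 B:t1
  3. max(3,4)=4c; end=19; A:t2 B:t3
  4. max(8,6)=8c; end=27; A:t4 B:t3
  5. max(9,6)=9c; end=36; A:t4 B:t5
  6. max(3,5)=5c; end=41; A:t6 B:t5
  7. max(7,2)=7c; end=48; A:t6 B:t7
  8. 5=5c; end=53; A:t6 B:t7

end_cycle[8] = 53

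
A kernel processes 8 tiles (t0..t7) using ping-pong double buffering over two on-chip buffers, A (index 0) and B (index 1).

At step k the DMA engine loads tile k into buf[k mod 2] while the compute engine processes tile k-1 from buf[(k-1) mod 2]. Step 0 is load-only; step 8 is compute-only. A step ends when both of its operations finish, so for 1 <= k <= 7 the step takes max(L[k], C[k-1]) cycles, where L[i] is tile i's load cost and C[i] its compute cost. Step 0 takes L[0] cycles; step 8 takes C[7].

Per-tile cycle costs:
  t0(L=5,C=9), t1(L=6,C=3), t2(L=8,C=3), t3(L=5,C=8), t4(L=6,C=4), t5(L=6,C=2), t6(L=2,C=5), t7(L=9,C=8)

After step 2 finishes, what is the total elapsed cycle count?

[0] DMA t0→A (5c) ∥ CU idle ⇒ 5c, clock 5
[1] DMA t1→B (6c) ∥ CU A:t0 (9c) ⇒ 9c, clock 14
[2] DMA t2→A (8c) ∥ CU B:t1 (3c) ⇒ 8c, clock 22
[3] DMA t3→B (5c) ∥ CU A:t2 (3c) ⇒ 5c, clock 27
[4] DMA t4→A (6c) ∥ CU B:t3 (8c) ⇒ 8c, clock 35
[5] DMA t5→B (6c) ∥ CU A:t4 (4c) ⇒ 6c, clock 41
[6] DMA t6→A (2c) ∥ CU B:t5 (2c) ⇒ 2c, clock 43
[7] DMA t7→B (9c) ∥ CU A:t6 (5c) ⇒ 9c, clock 52
[8] DMA idle ∥ CU B:t7 (8c) ⇒ 8c, clock 60

end_cycle[2] = 22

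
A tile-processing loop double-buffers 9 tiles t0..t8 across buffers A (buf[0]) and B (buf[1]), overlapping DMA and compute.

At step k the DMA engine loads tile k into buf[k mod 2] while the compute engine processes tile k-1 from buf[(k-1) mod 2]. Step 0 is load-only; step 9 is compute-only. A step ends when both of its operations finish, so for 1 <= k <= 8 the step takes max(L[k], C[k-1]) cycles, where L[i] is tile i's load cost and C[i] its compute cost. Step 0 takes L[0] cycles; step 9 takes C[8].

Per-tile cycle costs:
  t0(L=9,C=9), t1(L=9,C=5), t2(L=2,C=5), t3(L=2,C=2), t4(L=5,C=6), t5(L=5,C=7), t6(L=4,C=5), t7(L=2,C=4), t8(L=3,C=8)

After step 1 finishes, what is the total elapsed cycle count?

end_cycle[1] = 18

k=0 load=t0/9c comp=- wait=9 total=9
k=1 load=t1/9c comp=t0/9c wait=9 total=18
k=2 load=t2/2c comp=t1/5c wait=5 total=23
k=3 load=t3/2c comp=t2/5c wait=5 total=28
k=4 load=t4/5c comp=t3/2c wait=5 total=33
k=5 load=t5/5c comp=t4/6c wait=6 total=39
k=6 load=t6/4c comp=t5/7c wait=7 total=46
k=7 load=t7/2c comp=t6/5c wait=5 total=51
k=8 load=t8/3c comp=t7/4c wait=4 total=55
k=9 load=- comp=t8/8c wait=8 total=63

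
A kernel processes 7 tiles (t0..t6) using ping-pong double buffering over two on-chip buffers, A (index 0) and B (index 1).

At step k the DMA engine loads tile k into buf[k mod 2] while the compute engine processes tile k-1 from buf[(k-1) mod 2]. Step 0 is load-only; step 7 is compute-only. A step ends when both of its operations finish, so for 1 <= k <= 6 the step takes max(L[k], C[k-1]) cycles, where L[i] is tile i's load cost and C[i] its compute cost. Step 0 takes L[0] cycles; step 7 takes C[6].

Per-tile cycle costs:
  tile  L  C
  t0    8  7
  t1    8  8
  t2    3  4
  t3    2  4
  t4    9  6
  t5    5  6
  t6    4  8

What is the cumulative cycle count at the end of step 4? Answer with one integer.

  0. 8=8c; end=8; A:t0 B:-
  1. max(8,7)=8c; end=16; A:t0 B:t1
  2. max(3,8)=8c; end=24; A:t2 B:t1
  3. max(2,4)=4c; end=28; A:t2 B:t3
  4. max(9,4)=9c; end=37; A:t4 B:t3
  5. max(5,6)=6c; end=43; A:t4 B:t5
  6. max(4,6)=6c; end=49; A:t6 B:t5
  7. 8=8c; end=57; A:t6 B:t5

end_cycle[4] = 37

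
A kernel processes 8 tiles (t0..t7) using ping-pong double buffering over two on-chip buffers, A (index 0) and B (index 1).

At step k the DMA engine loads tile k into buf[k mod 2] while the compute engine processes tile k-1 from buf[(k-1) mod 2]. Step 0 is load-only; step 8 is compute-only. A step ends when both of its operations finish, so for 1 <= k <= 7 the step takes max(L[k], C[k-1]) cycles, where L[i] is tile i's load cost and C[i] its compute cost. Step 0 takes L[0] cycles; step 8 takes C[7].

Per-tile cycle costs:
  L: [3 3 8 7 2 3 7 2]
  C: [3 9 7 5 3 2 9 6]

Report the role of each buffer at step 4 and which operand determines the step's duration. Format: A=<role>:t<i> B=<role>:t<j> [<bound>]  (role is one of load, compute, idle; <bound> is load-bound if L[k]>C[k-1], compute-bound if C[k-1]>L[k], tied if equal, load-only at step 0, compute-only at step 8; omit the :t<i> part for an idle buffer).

step 0: L[0]=3 → dur=3, Σ=3 | A=load:t0 B=idle [load-only]
step 1: L[1]=3 C[0]=3 → dur=3, Σ=6 | A=compute:t0 B=load:t1 [tied]
step 2: L[2]=8 C[1]=9 → dur=9, Σ=15 | A=load:t2 B=compute:t1 [compute-bound]
step 3: L[3]=7 C[2]=7 → dur=7, Σ=22 | A=compute:t2 B=load:t3 [tied]
step 4: L[4]=2 C[3]=5 → dur=5, Σ=27 | A=load:t4 B=compute:t3 [compute-bound]
step 5: L[5]=3 C[4]=3 → dur=3, Σ=30 | A=compute:t4 B=load:t5 [tied]
step 6: L[6]=7 C[5]=2 → dur=7, Σ=37 | A=load:t6 B=compute:t5 [load-bound]
step 7: L[7]=2 C[6]=9 → dur=9, Σ=46 | A=compute:t6 B=load:t7 [compute-bound]
step 8: C[7]=6 → dur=6, Σ=52 | A=idle B=compute:t7 [compute-only]

step 4: A=load:t4 B=compute:t3 [compute-bound]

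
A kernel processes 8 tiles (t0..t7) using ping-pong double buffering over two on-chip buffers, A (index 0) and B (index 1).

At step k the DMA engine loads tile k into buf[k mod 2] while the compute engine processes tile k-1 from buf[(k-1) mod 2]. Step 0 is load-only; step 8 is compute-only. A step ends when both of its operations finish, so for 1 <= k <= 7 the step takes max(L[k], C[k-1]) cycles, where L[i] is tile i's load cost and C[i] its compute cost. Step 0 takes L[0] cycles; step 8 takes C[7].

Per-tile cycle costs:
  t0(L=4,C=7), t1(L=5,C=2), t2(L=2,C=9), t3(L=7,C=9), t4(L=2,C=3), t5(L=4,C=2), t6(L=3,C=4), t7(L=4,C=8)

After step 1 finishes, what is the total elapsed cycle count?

  0. 4=4c; end=4; A:t0 B:-
  1. max(5,7)=7c; end=11; A:t0 B:t1
  2. max(2,2)=2c; end=13; A:t2 B:t1
  3. max(7,9)=9c; end=22; A:t2 B:t3
  4. max(2,9)=9c; end=31; A:t4 B:t3
  5. max(4,3)=4c; end=35; A:t4 B:t5
  6. max(3,2)=3c; end=38; A:t6 B:t5
  7. max(4,4)=4c; end=42; A:t6 B:t7
  8. 8=8c; end=50; A:t6 B:t7

end_cycle[1] = 11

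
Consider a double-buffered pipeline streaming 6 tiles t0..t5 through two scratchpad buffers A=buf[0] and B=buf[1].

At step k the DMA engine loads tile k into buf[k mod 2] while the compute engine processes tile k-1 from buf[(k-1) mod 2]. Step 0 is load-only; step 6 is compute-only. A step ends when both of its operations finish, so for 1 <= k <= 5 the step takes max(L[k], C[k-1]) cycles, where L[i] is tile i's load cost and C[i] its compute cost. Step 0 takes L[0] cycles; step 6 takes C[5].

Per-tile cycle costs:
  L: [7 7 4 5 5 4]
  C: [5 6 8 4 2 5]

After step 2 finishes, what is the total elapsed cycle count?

[0] DMA t0→A (7c) ∥ CU idle ⇒ 7c, clock 7
[1] DMA t1→B (7c) ∥ CU A:t0 (5c) ⇒ 7c, clock 14
[2] DMA t2→A (4c) ∥ CU B:t1 (6c) ⇒ 6c, clock 20
[3] DMA t3→B (5c) ∥ CU A:t2 (8c) ⇒ 8c, clock 28
[4] DMA t4→A (5c) ∥ CU B:t3 (4c) ⇒ 5c, clock 33
[5] DMA t5→B (4c) ∥ CU A:t4 (2c) ⇒ 4c, clock 37
[6] DMA idle ∥ CU B:t5 (5c) ⇒ 5c, clock 42

end_cycle[2] = 20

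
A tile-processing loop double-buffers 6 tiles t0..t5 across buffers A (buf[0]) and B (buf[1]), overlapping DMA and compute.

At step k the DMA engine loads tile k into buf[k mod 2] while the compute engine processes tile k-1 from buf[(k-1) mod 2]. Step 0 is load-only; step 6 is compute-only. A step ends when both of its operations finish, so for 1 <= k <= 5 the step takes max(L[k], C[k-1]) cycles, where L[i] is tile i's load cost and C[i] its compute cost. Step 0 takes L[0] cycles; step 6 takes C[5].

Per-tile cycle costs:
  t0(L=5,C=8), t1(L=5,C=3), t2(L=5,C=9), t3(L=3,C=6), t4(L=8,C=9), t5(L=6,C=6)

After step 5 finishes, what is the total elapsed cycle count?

end_cycle[5] = 44

step 0: L[0]=5 → dur=5, Σ=5 | A=load:t0 B=idle [load-only]
step 1: L[1]=5 C[0]=8 → dur=8, Σ=13 | A=compute:t0 B=load:t1 [compute-bound]
step 2: L[2]=5 C[1]=3 → dur=5, Σ=18 | A=load:t2 B=compute:t1 [load-bound]
step 3: L[3]=3 C[2]=9 → dur=9, Σ=27 | A=compute:t2 B=load:t3 [compute-bound]
step 4: L[4]=8 C[3]=6 → dur=8, Σ=35 | A=load:t4 B=compute:t3 [load-bound]
step 5: L[5]=6 C[4]=9 → dur=9, Σ=44 | A=compute:t4 B=load:t5 [compute-bound]
step 6: C[5]=6 → dur=6, Σ=50 | A=idle B=compute:t5 [compute-only]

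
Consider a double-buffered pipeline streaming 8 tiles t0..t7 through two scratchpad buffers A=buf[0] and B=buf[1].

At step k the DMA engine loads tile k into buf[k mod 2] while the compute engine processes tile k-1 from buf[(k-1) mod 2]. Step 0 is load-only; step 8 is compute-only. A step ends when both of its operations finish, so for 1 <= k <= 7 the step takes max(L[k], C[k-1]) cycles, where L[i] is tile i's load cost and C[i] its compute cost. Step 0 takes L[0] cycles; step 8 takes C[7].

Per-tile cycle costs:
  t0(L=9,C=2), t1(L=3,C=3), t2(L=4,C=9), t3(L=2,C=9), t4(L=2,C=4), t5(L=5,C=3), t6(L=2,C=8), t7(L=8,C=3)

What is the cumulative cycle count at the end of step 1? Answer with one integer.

end_cycle[1] = 12

  0. 9=9c; end=9; A:t0 B:-
  1. max(3,2)=3c; end=12; A:t0 B:t1
  2. max(4,3)=4c; end=16; A:t2 B:t1
  3. max(2,9)=9c; end=25; A:t2 B:t3
  4. max(2,9)=9c; end=34; A:t4 B:t3
  5. max(5,4)=5c; end=39; A:t4 B:t5
  6. max(2,3)=3c; end=42; A:t6 B:t5
  7. max(8,8)=8c; end=50; A:t6 B:t7
  8. 3=3c; end=53; A:t6 B:t7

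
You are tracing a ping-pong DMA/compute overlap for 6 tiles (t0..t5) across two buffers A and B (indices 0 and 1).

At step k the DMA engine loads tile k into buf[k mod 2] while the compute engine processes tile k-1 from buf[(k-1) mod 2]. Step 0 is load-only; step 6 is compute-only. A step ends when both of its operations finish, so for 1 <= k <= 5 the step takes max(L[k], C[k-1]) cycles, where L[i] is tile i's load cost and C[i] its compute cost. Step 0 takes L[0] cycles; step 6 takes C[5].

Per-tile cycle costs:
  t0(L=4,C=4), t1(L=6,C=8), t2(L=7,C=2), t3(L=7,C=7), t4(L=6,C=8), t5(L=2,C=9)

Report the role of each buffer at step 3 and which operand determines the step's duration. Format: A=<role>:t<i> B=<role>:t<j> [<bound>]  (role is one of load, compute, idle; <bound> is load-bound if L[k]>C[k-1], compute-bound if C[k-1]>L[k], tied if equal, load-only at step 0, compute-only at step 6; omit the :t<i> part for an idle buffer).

step 3: A=compute:t2 B=load:t3 [load-bound]

[0] DMA t0→A (4c) ∥ CU idle ⇒ 4c, clock 4
[1] DMA t1→B (6c) ∥ CU A:t0 (4c) ⇒ 6c, clock 10
[2] DMA t2→A (7c) ∥ CU B:t1 (8c) ⇒ 8c, clock 18
[3] DMA t3→B (7c) ∥ CU A:t2 (2c) ⇒ 7c, clock 25
[4] DMA t4→A (6c) ∥ CU B:t3 (7c) ⇒ 7c, clock 32
[5] DMA t5→B (2c) ∥ CU A:t4 (8c) ⇒ 8c, clock 40
[6] DMA idle ∥ CU B:t5 (9c) ⇒ 9c, clock 49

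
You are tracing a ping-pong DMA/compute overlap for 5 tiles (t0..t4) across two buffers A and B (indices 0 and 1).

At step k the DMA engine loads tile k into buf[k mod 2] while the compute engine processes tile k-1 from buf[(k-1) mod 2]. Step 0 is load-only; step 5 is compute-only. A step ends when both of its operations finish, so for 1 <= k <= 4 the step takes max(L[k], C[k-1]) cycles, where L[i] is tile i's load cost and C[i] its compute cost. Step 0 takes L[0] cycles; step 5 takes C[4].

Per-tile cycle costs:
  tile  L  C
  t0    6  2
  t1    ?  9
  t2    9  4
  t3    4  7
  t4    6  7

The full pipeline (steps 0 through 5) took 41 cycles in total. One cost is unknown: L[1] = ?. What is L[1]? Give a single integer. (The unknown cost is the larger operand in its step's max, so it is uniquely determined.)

L[1] = 8

step 0 | dur = L[0]=6 = 6
step 1 | dur = max(L[1]=?, C[0]=2) = L[1]  (unknown; binding)
step 2 | dur = max(L[2]=9, C[1]=9) = 9
step 3 | dur = max(L[3]=4, C[2]=4) = 4
step 4 | dur = max(L[4]=6, C[3]=7) = 7
step 5 | dur = C[4]=7 = 7
sum of known step durations = 33
dur[1] = total - known = 41 - 33 = 8
L[1] is the binding max in step 1, so L[1] = dur[1] = 8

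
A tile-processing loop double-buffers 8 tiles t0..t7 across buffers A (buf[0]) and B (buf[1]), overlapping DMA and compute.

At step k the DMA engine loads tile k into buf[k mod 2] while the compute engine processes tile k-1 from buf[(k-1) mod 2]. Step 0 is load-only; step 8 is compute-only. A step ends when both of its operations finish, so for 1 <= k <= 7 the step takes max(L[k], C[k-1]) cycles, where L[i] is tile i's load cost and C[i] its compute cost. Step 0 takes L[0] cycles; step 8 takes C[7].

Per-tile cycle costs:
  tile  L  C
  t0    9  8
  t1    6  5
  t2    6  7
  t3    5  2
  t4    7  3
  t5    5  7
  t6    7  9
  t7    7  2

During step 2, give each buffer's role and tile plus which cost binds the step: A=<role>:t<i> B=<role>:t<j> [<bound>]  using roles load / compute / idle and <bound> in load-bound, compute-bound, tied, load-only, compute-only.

step 2: A=load:t2 B=compute:t1 [load-bound]

  0. 9=9c; end=9; A:t0 B:-
  1. max(6,8)=8c; end=17; A:t0 B:t1
  2. max(6,5)=6c; end=23; A:t2 B:t1
  3. max(5,7)=7c; end=30; A:t2 B:t3
  4. max(7,2)=7c; end=37; A:t4 B:t3
  5. max(5,3)=5c; end=42; A:t4 B:t5
  6. max(7,7)=7c; end=49; A:t6 B:t5
  7. max(7,9)=9c; end=58; A:t6 B:t7
  8. 2=2c; end=60; A:t6 B:t7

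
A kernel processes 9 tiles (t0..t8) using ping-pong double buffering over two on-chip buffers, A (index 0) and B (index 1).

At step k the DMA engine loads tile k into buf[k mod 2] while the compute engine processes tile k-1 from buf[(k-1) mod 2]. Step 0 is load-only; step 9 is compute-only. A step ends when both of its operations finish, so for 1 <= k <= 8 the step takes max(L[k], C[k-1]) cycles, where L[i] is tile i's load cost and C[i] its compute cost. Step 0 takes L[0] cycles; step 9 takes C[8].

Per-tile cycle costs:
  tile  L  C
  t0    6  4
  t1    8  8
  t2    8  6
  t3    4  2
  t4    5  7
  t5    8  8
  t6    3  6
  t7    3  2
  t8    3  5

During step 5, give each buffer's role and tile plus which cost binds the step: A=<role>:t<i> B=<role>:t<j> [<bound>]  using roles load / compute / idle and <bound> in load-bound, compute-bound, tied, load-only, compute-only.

step 5: A=compute:t4 B=load:t5 [load-bound]

k=0 load=t0/6c comp=- wait=6 total=6
k=1 load=t1/8c comp=t0/4c wait=8 total=14
k=2 load=t2/8c comp=t1/8c wait=8 total=22
k=3 load=t3/4c comp=t2/6c wait=6 total=28
k=4 load=t4/5c comp=t3/2c wait=5 total=33
k=5 load=t5/8c comp=t4/7c wait=8 total=41
k=6 load=t6/3c comp=t5/8c wait=8 total=49
k=7 load=t7/3c comp=t6/6c wait=6 total=55
k=8 load=t8/3c comp=t7/2c wait=3 total=58
k=9 load=- comp=t8/5c wait=5 total=63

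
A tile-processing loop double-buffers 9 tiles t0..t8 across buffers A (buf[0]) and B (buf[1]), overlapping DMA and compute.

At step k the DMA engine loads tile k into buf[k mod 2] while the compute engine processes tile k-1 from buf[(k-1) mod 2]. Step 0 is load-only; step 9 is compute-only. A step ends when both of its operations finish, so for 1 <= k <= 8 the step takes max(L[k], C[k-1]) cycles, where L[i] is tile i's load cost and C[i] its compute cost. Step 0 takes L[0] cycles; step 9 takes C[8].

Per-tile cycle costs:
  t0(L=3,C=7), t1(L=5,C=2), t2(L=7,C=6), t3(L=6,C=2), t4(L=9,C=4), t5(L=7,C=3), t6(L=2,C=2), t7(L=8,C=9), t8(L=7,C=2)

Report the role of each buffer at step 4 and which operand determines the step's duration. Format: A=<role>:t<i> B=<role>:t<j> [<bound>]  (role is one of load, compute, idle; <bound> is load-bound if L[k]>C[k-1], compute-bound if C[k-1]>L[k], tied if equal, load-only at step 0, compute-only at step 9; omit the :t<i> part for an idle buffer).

[0] DMA t0→A (3c) ∥ CU idle ⇒ 3c, clock 3
[1] DMA t1→B (5c) ∥ CU A:t0 (7c) ⇒ 7c, clock 10
[2] DMA t2→A (7c) ∥ CU B:t1 (2c) ⇒ 7c, clock 17
[3] DMA t3→B (6c) ∥ CU A:t2 (6c) ⇒ 6c, clock 23
[4] DMA t4→A (9c) ∥ CU B:t3 (2c) ⇒ 9c, clock 32
[5] DMA t5→B (7c) ∥ CU A:t4 (4c) ⇒ 7c, clock 39
[6] DMA t6→A (2c) ∥ CU B:t5 (3c) ⇒ 3c, clock 42
[7] DMA t7→B (8c) ∥ CU A:t6 (2c) ⇒ 8c, clock 50
[8] DMA t8→A (7c) ∥ CU B:t7 (9c) ⇒ 9c, clock 59
[9] DMA idle ∥ CU A:t8 (2c) ⇒ 2c, clock 61

step 4: A=load:t4 B=compute:t3 [load-bound]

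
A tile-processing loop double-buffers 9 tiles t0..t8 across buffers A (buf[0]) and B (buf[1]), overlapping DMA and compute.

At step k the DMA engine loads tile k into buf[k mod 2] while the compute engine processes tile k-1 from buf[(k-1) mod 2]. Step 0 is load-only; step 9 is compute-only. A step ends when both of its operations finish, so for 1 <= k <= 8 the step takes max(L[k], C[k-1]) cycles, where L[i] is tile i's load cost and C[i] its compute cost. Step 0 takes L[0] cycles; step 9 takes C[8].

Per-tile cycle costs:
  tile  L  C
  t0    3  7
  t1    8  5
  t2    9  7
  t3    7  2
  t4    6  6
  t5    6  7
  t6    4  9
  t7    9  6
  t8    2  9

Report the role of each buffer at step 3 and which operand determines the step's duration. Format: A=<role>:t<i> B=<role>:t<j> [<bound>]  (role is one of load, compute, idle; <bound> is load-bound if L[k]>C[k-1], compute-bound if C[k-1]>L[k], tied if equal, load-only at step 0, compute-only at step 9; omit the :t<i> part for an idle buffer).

[0] DMA t0→A (3c) ∥ CU idle ⇒ 3c, clock 3
[1] DMA t1→B (8c) ∥ CU A:t0 (7c) ⇒ 8c, clock 11
[2] DMA t2→A (9c) ∥ CU B:t1 (5c) ⇒ 9c, clock 20
[3] DMA t3→B (7c) ∥ CU A:t2 (7c) ⇒ 7c, clock 27
[4] DMA t4→A (6c) ∥ CU B:t3 (2c) ⇒ 6c, clock 33
[5] DMA t5→B (6c) ∥ CU A:t4 (6c) ⇒ 6c, clock 39
[6] DMA t6→A (4c) ∥ CU B:t5 (7c) ⇒ 7c, clock 46
[7] DMA t7→B (9c) ∥ CU A:t6 (9c) ⇒ 9c, clock 55
[8] DMA t8→A (2c) ∥ CU B:t7 (6c) ⇒ 6c, clock 61
[9] DMA idle ∥ CU A:t8 (9c) ⇒ 9c, clock 70

step 3: A=compute:t2 B=load:t3 [tied]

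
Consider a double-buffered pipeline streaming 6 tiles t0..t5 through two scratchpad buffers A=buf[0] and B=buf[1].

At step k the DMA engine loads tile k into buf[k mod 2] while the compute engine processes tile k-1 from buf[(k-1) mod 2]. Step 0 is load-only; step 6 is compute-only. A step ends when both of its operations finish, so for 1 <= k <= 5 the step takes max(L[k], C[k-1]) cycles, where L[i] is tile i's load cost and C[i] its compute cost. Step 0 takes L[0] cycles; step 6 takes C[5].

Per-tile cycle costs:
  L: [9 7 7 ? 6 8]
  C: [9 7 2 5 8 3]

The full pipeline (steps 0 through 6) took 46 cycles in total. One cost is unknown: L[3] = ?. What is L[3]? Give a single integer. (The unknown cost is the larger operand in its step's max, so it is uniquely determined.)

L[3] = 4

step 0 → dur = L[0]=9 = 9
step 1 → dur = max(L[1]=7, C[0]=9) = 9
step 2 → dur = max(L[2]=7, C[1]=7) = 7
step 3 → dur = max(L[3]=?, C[2]=2) = L[3]  (unknown; binding)
step 4 → dur = max(L[4]=6, C[3]=5) = 6
step 5 → dur = max(L[5]=8, C[4]=8) = 8
step 6 → dur = C[5]=3 = 3
sum of known step durations = 42
dur[3] = total - known = 46 - 42 = 4
L[3] is the binding max in step 3, so L[3] = dur[3] = 4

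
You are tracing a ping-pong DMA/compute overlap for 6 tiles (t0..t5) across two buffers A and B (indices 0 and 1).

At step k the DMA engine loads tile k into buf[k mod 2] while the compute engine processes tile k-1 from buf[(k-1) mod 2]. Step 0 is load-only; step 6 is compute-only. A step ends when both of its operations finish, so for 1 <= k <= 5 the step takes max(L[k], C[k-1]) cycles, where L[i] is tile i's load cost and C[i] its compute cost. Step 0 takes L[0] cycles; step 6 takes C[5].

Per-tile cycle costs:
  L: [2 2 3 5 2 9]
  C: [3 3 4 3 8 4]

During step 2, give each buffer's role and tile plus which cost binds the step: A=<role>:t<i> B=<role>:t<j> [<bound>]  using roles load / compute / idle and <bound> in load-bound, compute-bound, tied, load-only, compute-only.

step 0: L[0]=2 → dur=2, Σ=2 | A=load:t0 B=idle [load-only]
step 1: L[1]=2 C[0]=3 → dur=3, Σ=5 | A=compute:t0 B=load:t1 [compute-bound]
step 2: L[2]=3 C[1]=3 → dur=3, Σ=8 | A=load:t2 B=compute:t1 [tied]
step 3: L[3]=5 C[2]=4 → dur=5, Σ=13 | A=compute:t2 B=load:t3 [load-bound]
step 4: L[4]=2 C[3]=3 → dur=3, Σ=16 | A=load:t4 B=compute:t3 [compute-bound]
step 5: L[5]=9 C[4]=8 → dur=9, Σ=25 | A=compute:t4 B=load:t5 [load-bound]
step 6: C[5]=4 → dur=4, Σ=29 | A=idle B=compute:t5 [compute-only]

step 2: A=load:t2 B=compute:t1 [tied]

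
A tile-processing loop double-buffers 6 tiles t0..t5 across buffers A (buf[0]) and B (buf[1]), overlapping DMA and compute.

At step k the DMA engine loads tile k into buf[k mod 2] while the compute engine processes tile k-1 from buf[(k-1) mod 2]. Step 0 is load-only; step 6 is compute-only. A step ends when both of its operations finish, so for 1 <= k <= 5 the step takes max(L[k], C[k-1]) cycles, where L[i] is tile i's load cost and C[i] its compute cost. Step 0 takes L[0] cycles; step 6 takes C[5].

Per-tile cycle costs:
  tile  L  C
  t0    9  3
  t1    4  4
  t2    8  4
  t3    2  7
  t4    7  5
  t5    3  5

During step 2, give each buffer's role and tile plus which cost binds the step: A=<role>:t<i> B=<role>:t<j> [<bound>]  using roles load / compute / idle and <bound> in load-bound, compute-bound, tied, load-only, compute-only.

step 0: L[0]=9 → dur=9, Σ=9 | A=load:t0 B=idle [load-only]
step 1: L[1]=4 C[0]=3 → dur=4, Σ=13 | A=compute:t0 B=load:t1 [load-bound]
step 2: L[2]=8 C[1]=4 → dur=8, Σ=21 | A=load:t2 B=compute:t1 [load-bound]
step 3: L[3]=2 C[2]=4 → dur=4, Σ=25 | A=compute:t2 B=load:t3 [compute-bound]
step 4: L[4]=7 C[3]=7 → dur=7, Σ=32 | A=load:t4 B=compute:t3 [tied]
step 5: L[5]=3 C[4]=5 → dur=5, Σ=37 | A=compute:t4 B=load:t5 [compute-bound]
step 6: C[5]=5 → dur=5, Σ=42 | A=idle B=compute:t5 [compute-only]

step 2: A=load:t2 B=compute:t1 [load-bound]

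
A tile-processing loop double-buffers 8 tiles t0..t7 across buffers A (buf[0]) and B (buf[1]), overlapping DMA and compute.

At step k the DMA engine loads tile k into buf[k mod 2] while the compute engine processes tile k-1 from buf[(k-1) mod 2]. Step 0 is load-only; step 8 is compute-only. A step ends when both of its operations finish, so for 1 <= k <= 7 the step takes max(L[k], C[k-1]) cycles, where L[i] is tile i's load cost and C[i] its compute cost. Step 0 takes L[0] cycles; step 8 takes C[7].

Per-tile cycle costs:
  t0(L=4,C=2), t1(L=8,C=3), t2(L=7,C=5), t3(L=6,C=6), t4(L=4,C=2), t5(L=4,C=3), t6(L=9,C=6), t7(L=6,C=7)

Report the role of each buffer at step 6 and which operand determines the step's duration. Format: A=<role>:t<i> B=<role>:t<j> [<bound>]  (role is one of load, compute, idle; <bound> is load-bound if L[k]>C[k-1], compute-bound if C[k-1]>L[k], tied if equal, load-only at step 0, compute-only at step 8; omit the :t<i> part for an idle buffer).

step 6: A=load:t6 B=compute:t5 [load-bound]

k=0 load=t0/4c comp=- wait=4 total=4
k=1 load=t1/8c comp=t0/2c wait=8 total=12
k=2 load=t2/7c comp=t1/3c wait=7 total=19
k=3 load=t3/6c comp=t2/5c wait=6 total=25
k=4 load=t4/4c comp=t3/6c wait=6 total=31
k=5 load=t5/4c comp=t4/2c wait=4 total=35
k=6 load=t6/9c comp=t5/3c wait=9 total=44
k=7 load=t7/6c comp=t6/6c wait=6 total=50
k=8 load=- comp=t7/7c wait=7 total=57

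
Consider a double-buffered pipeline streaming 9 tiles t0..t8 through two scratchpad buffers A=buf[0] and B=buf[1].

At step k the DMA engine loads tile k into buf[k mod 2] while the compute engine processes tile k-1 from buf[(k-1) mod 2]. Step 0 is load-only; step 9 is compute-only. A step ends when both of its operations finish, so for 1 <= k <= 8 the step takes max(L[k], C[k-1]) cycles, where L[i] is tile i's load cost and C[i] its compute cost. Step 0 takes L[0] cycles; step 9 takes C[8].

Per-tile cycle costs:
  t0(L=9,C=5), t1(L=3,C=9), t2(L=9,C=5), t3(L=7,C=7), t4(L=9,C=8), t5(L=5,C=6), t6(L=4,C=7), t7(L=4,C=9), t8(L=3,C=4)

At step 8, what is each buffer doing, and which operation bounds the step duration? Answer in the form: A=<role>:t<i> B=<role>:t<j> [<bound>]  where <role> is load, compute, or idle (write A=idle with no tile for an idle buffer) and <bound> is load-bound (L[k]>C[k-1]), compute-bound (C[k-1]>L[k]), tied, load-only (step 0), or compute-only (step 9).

step 8: A=load:t8 B=compute:t7 [compute-bound]

[0] DMA t0→A (9c) ∥ CU idle ⇒ 9c, clock 9
[1] DMA t1→B (3c) ∥ CU A:t0 (5c) ⇒ 5c, clock 14
[2] DMA t2→A (9c) ∥ CU B:t1 (9c) ⇒ 9c, clock 23
[3] DMA t3→B (7c) ∥ CU A:t2 (5c) ⇒ 7c, clock 30
[4] DMA t4→A (9c) ∥ CU B:t3 (7c) ⇒ 9c, clock 39
[5] DMA t5→B (5c) ∥ CU A:t4 (8c) ⇒ 8c, clock 47
[6] DMA t6→A (4c) ∥ CU B:t5 (6c) ⇒ 6c, clock 53
[7] DMA t7→B (4c) ∥ CU A:t6 (7c) ⇒ 7c, clock 60
[8] DMA t8→A (3c) ∥ CU B:t7 (9c) ⇒ 9c, clock 69
[9] DMA idle ∥ CU A:t8 (4c) ⇒ 4c, clock 73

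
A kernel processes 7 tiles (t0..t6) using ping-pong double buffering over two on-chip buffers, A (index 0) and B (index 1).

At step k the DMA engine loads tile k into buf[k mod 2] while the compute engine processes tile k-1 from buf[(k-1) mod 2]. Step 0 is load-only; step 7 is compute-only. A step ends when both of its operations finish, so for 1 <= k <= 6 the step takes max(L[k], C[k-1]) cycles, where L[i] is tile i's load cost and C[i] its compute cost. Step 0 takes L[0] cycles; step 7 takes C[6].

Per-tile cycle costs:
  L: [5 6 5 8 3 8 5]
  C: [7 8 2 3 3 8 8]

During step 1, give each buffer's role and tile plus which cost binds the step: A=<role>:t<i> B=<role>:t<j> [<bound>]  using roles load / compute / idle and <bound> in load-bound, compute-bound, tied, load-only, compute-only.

step 1: A=compute:t0 B=load:t1 [compute-bound]

[0] DMA t0→A (5c) ∥ CU idle ⇒ 5c, clock 5
[1] DMA t1→B (6c) ∥ CU A:t0 (7c) ⇒ 7c, clock 12
[2] DMA t2→A (5c) ∥ CU B:t1 (8c) ⇒ 8c, clock 20
[3] DMA t3→B (8c) ∥ CU A:t2 (2c) ⇒ 8c, clock 28
[4] DMA t4→A (3c) ∥ CU B:t3 (3c) ⇒ 3c, clock 31
[5] DMA t5→B (8c) ∥ CU A:t4 (3c) ⇒ 8c, clock 39
[6] DMA t6→A (5c) ∥ CU B:t5 (8c) ⇒ 8c, clock 47
[7] DMA idle ∥ CU A:t6 (8c) ⇒ 8c, clock 55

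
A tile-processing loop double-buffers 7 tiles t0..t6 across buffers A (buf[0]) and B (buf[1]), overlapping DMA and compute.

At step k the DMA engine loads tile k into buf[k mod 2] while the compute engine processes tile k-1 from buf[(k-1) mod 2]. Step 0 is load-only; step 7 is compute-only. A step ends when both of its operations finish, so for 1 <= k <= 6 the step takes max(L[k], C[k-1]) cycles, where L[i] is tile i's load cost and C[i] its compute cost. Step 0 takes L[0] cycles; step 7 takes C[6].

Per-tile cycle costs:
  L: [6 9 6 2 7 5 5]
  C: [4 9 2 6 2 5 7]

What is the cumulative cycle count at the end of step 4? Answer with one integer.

step 0: L[0]=6 → dur=6, Σ=6 | A=load:t0 B=idle [load-only]
step 1: L[1]=9 C[0]=4 → dur=9, Σ=15 | A=compute:t0 B=load:t1 [load-bound]
step 2: L[2]=6 C[1]=9 → dur=9, Σ=24 | A=load:t2 B=compute:t1 [compute-bound]
step 3: L[3]=2 C[2]=2 → dur=2, Σ=26 | A=compute:t2 B=load:t3 [tied]
step 4: L[4]=7 C[3]=6 → dur=7, Σ=33 | A=load:t4 B=compute:t3 [load-bound]
step 5: L[5]=5 C[4]=2 → dur=5, Σ=38 | A=compute:t4 B=load:t5 [load-bound]
step 6: L[6]=5 C[5]=5 → dur=5, Σ=43 | A=load:t6 B=compute:t5 [tied]
step 7: C[6]=7 → dur=7, Σ=50 | A=compute:t6 B=idle [compute-only]

end_cycle[4] = 33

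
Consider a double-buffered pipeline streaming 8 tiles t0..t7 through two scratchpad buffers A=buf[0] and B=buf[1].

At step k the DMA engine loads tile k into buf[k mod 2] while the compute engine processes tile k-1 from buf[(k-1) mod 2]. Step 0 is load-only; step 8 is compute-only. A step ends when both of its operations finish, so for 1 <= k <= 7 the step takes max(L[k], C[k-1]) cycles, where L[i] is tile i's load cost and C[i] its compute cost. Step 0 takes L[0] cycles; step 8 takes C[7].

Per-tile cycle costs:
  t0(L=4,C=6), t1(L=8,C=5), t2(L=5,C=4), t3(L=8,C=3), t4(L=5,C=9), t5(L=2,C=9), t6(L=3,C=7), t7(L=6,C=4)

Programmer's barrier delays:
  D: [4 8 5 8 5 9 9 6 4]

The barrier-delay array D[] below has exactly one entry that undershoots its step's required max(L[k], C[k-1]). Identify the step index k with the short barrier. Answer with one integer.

step 0: need L[0]=4 = 4; D[0]=4 ok
step 1: need max(L[1]=8,C[0]=6) = 8; D[1]=8 ok
step 2: need max(L[2]=5,C[1]=5) = 5; D[2]=5 ok
step 3: need max(L[3]=8,C[2]=4) = 8; D[3]=8 ok
step 4: need max(L[4]=5,C[3]=3) = 5; D[4]=5 ok
step 5: need max(L[5]=2,C[4]=9) = 9; D[5]=9 ok
step 6: need max(L[6]=3,C[5]=9) = 9; D[6]=9 ok
step 7: need max(L[7]=6,C[6]=7) = 7; D[7]=6 SHORT
step 8: need C[7]=4 = 4; D[8]=4 ok

hazard at step 7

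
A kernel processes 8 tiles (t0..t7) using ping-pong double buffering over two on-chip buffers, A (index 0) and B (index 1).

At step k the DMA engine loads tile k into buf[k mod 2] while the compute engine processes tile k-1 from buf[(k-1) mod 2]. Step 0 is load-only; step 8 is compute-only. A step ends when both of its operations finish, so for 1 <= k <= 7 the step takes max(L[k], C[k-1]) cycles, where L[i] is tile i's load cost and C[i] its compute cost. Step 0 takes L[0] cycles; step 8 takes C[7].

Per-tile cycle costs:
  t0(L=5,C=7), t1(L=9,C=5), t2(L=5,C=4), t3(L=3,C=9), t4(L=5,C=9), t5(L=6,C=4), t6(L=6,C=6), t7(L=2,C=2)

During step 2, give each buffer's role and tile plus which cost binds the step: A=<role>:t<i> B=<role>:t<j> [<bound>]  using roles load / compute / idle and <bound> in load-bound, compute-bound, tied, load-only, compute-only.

step 2: A=load:t2 B=compute:t1 [tied]

  0. 5=5c; end=5; A:t0 B:-
  1. max(9,7)=9c; end=14; A:t0 B:t1
  2. max(5,5)=5c; end=19; A:t2 B:t1
  3. max(3,4)=4c; end=23; A:t2 B:t3
  4. max(5,9)=9c; end=32; A:t4 B:t3
  5. max(6,9)=9c; end=41; A:t4 B:t5
  6. max(6,4)=6c; end=47; A:t6 B:t5
  7. max(2,6)=6c; end=53; A:t6 B:t7
  8. 2=2c; end=55; A:t6 B:t7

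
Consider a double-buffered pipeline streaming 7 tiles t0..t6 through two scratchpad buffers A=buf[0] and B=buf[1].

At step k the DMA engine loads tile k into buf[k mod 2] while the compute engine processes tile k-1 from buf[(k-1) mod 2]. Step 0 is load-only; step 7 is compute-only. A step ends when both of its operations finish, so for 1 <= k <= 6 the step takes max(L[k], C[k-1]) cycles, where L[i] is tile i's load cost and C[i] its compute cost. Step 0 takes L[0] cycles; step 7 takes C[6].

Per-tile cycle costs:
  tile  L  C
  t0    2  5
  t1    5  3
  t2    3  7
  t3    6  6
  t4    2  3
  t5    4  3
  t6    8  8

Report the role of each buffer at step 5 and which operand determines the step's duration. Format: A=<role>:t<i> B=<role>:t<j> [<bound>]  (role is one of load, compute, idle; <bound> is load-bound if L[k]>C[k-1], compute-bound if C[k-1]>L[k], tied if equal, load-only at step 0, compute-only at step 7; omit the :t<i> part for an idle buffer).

k=0 load=t0/2c comp=- wait=2 total=2
k=1 load=t1/5c comp=t0/5c wait=5 total=7
k=2 load=t2/3c comp=t1/3c wait=3 total=10
k=3 load=t3/6c comp=t2/7c wait=7 total=17
k=4 load=t4/2c comp=t3/6c wait=6 total=23
k=5 load=t5/4c comp=t4/3c wait=4 total=27
k=6 load=t6/8c comp=t5/3c wait=8 total=35
k=7 load=- comp=t6/8c wait=8 total=43

step 5: A=compute:t4 B=load:t5 [load-bound]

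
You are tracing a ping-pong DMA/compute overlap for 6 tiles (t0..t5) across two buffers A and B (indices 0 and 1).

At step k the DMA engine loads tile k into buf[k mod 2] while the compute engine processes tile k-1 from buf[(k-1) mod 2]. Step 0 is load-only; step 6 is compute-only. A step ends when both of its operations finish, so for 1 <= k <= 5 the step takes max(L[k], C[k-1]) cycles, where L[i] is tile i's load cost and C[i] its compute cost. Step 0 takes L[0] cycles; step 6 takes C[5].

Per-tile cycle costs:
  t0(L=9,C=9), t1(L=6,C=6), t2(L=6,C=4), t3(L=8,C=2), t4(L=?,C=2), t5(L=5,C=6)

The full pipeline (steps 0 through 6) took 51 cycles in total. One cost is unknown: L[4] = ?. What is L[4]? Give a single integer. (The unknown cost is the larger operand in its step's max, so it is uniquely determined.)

step 0 | dur = L[0]=9 = 9
step 1 | dur = max(L[1]=6, C[0]=9) = 9
step 2 | dur = max(L[2]=6, C[1]=6) = 6
step 3 | dur = max(L[3]=8, C[2]=4) = 8
step 4 | dur = max(L[4]=?, C[3]=2) = L[4]  (unknown; binding)
step 5 | dur = max(L[5]=5, C[4]=2) = 5
step 6 | dur = C[5]=6 = 6
sum of known step durations = 43
dur[4] = total - known = 51 - 43 = 8
L[4] is the binding max in step 4, so L[4] = dur[4] = 8

L[4] = 8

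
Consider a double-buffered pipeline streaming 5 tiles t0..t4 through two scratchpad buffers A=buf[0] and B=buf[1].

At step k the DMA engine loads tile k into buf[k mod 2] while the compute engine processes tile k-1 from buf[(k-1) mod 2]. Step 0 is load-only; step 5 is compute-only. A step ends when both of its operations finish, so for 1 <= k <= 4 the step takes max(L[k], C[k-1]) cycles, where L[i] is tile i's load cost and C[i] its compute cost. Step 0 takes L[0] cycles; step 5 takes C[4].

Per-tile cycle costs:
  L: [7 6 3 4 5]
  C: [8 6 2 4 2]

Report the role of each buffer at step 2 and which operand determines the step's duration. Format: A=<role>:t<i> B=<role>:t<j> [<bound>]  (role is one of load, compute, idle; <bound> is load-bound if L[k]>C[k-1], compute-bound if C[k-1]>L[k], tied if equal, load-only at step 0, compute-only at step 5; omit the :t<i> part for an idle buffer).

[0] DMA t0→A (7c) ∥ CU idle ⇒ 7c, clock 7
[1] DMA t1→B (6c) ∥ CU A:t0 (8c) ⇒ 8c, clock 15
[2] DMA t2→A (3c) ∥ CU B:t1 (6c) ⇒ 6c, clock 21
[3] DMA t3→B (4c) ∥ CU A:t2 (2c) ⇒ 4c, clock 25
[4] DMA t4→A (5c) ∥ CU B:t3 (4c) ⇒ 5c, clock 30
[5] DMA idle ∥ CU A:t4 (2c) ⇒ 2c, clock 32

step 2: A=load:t2 B=compute:t1 [compute-bound]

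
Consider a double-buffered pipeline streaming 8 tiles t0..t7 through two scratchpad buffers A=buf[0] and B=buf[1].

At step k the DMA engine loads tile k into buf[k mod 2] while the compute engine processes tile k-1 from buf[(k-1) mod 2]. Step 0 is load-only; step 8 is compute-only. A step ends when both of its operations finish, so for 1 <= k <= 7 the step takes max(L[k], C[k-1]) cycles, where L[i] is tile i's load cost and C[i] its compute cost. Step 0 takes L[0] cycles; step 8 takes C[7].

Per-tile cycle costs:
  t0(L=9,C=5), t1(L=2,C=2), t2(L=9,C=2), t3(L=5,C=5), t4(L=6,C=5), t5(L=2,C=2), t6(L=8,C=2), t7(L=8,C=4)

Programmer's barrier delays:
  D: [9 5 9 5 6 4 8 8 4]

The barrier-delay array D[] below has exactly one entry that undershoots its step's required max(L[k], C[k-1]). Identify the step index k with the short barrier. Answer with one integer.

step 0: need L[0]=9 = 9; D[0]=9 ok
step 1: need max(L[1]=2,C[0]=5) = 5; D[1]=5 ok
step 2: need max(L[2]=9,C[1]=2) = 9; D[2]=9 ok
step 3: need max(L[3]=5,C[2]=2) = 5; D[3]=5 ok
step 4: need max(L[4]=6,C[3]=5) = 6; D[4]=6 ok
step 5: need max(L[5]=2,C[4]=5) = 5; D[5]=4 SHORT
step 6: need max(L[6]=8,C[5]=2) = 8; D[6]=8 ok
step 7: need max(L[7]=8,C[6]=2) = 8; D[7]=8 ok
step 8: need C[7]=4 = 4; D[8]=4 ok

hazard at step 5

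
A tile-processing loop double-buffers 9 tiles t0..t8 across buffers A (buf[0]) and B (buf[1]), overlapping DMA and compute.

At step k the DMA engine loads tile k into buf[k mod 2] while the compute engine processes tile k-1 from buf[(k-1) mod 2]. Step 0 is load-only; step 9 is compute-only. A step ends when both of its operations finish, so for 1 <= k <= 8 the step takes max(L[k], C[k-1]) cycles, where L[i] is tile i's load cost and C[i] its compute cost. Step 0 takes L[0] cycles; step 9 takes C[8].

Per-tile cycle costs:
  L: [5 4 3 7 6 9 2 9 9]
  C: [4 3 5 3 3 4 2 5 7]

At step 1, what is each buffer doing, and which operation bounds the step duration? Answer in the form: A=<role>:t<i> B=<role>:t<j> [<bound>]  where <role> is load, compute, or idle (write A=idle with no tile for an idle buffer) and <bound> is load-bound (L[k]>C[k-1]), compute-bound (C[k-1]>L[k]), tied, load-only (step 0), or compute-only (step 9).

step 1: A=compute:t0 B=load:t1 [tied]

step 0: L[0]=5 → dur=5, Σ=5 | A=load:t0 B=idle [load-only]
step 1: L[1]=4 C[0]=4 → dur=4, Σ=9 | A=compute:t0 B=load:t1 [tied]
step 2: L[2]=3 C[1]=3 → dur=3, Σ=12 | A=load:t2 B=compute:t1 [tied]
step 3: L[3]=7 C[2]=5 → dur=7, Σ=19 | A=compute:t2 B=load:t3 [load-bound]
step 4: L[4]=6 C[3]=3 → dur=6, Σ=25 | A=load:t4 B=compute:t3 [load-bound]
step 5: L[5]=9 C[4]=3 → dur=9, Σ=34 | A=compute:t4 B=load:t5 [load-bound]
step 6: L[6]=2 C[5]=4 → dur=4, Σ=38 | A=load:t6 B=compute:t5 [compute-bound]
step 7: L[7]=9 C[6]=2 → dur=9, Σ=47 | A=compute:t6 B=load:t7 [load-bound]
step 8: L[8]=9 C[7]=5 → dur=9, Σ=56 | A=load:t8 B=compute:t7 [load-bound]
step 9: C[8]=7 → dur=7, Σ=63 | A=compute:t8 B=idle [compute-only]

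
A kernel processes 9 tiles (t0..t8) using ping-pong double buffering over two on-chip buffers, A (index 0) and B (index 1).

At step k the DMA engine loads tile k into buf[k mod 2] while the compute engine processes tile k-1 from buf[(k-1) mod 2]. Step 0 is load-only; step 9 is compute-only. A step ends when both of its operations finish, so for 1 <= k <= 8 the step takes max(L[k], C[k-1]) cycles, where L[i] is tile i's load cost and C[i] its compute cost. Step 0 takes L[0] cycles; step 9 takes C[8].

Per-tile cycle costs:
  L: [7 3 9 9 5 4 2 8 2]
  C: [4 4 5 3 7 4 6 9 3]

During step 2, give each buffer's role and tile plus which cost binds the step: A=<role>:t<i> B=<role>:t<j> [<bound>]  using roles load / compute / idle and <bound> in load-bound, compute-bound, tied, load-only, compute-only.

step 2: A=load:t2 B=compute:t1 [load-bound]

  0. 7=7c; end=7; A:t0 B:-
  1. max(3,4)=4c; end=11; A:t0 B:t1
  2. max(9,4)=9c; end=20; A:t2 B:t1
  3. max(9,5)=9c; end=29; A:t2 B:t3
  4. max(5,3)=5c; end=34; A:t4 B:t3
  5. max(4,7)=7c; end=41; A:t4 B:t5
  6. max(2,4)=4c; end=45; A:t6 B:t5
  7. max(8,6)=8c; end=53; A:t6 B:t7
  8. max(2,9)=9c; end=62; A:t8 B:t7
  9. 3=3c; end=65; A:t8 B:t7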